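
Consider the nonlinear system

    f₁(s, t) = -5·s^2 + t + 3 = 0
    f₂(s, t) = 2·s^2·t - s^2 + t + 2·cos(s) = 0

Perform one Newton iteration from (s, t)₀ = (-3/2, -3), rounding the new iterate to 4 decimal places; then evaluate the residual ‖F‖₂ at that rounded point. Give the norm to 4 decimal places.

At (-3/2, -3): F = (-11.2500, -18.608526).
Jacobian J = [[-10·s, 1], [4·s·t - 2·s - 2·sin(s), 2·s^2 + 1]].
At the point, J = [[15.0000, 1.0000], [22.994990, 5.5000]] (det J = 59.505010).
Solving J·Δ = −F gives Δ = (0.7271, 0.3434).
Then the next iterate is (s, t)₁ = (-0.7729, -2.6566).
Re-evaluating at (-0.7729, -2.6566): F = (-2.643472, -4.996166), so ‖F‖₂ = 5.6524.

5.6524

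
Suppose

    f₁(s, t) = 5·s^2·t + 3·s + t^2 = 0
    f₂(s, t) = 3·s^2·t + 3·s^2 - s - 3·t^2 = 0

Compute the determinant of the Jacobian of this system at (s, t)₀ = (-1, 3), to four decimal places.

680.0000

J = [[10·s·t + 3, 5·s^2 + 2·t], [6·s·t + 6·s - 1, 3·s^2 - 6·t]].
At the point, J = [[-27.0000, 11.0000], [-25.0000, -15.0000]].
det J = 680.0000.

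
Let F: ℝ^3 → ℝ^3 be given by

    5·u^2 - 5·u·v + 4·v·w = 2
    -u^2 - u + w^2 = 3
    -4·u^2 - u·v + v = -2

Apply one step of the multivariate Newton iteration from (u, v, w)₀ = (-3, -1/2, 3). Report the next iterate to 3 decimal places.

(-1.575, -0.229, 1.812)

At (-3, -1/2, 3): F = (29.500, 0.000, -36.000).
Jacobian J = [[10·u - 5·v, -5·u + 4·w, 4·v], [-2·u - 1, 0, 2·w], [-8·u - v, -u + 1, 0]].
At the point, J = [[-27.500, 27.000, -2.000], [5.000, 0.000, 6.000], [24.500, 4.000, 0.000]] (det J = 4589.000).
Solving J·Δ = −F gives Δ = (1.425, 0.271, -1.188).
Then the next iterate is (u, v, w)₁ = (-1.575, -0.229, 1.812).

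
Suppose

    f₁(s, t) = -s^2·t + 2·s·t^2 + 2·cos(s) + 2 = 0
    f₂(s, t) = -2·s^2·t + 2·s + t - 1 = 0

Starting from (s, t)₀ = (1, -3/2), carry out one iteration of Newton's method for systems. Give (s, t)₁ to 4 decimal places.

(0.8322, -0.3422)

At (1, -3/2): F = (9.080605, 2.5000).
Jacobian J = [[-2·s·t + 2·t^2 - 2·sin(s), -s^2 + 4·s·t], [-4·s·t + 2, -2·s^2 + 1]].
At the point, J = [[5.817058, -7.0000], [8.0000, -1.0000]] (det J = 50.182942).
Solving J·Δ = −F gives Δ = (-0.1678, 1.1578).
Then the next iterate is (s, t)₁ = (0.8322, -0.3422).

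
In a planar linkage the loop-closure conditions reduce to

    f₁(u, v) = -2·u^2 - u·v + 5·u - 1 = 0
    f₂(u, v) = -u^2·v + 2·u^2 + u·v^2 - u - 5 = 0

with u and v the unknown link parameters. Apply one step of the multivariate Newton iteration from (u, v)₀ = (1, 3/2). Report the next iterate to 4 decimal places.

(2.8000, 1.1000)

At (1, 3/2): F = (0.5000, -3.2500).
Jacobian J = [[-4·u - v + 5, -u], [-2·u·v + 4·u + v^2 - 1, -u^2 + 2·u·v]].
At the point, J = [[-0.5000, -1.0000], [2.2500, 2.0000]] (det J = 1.2500).
Solving J·Δ = −F gives Δ = (1.8000, -0.4000).
Then the next iterate is (u, v)₁ = (2.8000, 1.1000).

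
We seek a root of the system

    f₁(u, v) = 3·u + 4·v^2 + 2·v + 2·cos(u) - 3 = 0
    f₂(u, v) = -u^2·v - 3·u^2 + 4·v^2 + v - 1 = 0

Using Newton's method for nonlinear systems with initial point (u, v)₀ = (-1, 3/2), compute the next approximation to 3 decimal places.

At (-1, 3/2): F = (7.08060, 5.000).
Jacobian J = [[-2·sin(u) + 3, 8·v + 2], [-2·u·v - 6·u, -u^2 + 8·v + 1]].
At the point, J = [[4.68294, 14.000], [9.000, 12.000]] (det J = -69.80470).
Solving J·Δ = −F gives Δ = (0.214, -0.577).
Then the next iterate is (u, v)₁ = (-0.786, 0.923).

(-0.786, 0.923)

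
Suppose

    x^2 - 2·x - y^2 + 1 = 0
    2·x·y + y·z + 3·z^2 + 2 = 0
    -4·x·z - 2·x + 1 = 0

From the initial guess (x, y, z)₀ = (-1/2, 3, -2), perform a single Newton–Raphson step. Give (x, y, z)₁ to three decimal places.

(-0.482, 1.866, -1.054)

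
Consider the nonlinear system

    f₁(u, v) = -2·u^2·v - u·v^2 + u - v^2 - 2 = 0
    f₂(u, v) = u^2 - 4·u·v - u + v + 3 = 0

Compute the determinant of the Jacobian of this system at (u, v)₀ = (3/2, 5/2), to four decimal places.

-34.7500

J = [[-4·u·v - v^2 + 1, -2·u^2 - 2·u·v - 2·v], [2·u - 4·v - 1, -4·u + 1]].
At the point, J = [[-20.2500, -17.0000], [-8.0000, -5.0000]].
det J = -34.7500.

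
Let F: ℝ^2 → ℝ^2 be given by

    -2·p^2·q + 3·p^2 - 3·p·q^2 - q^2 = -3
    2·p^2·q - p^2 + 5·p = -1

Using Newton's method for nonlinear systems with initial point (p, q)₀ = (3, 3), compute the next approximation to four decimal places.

(1.5906, 2.3516)

At (3, 3): F = (-114.0000, 61.0000).
Jacobian J = [[-4·p·q + 6·p - 3·q^2, -2·p^2 - 6·p·q - 2·q], [4·p·q - 2·p + 5, 2·p^2]].
At the point, J = [[-45.0000, -78.0000], [35.0000, 18.0000]] (det J = 1920.0000).
Solving J·Δ = −F gives Δ = (-1.4094, -0.6484).
Then the next iterate is (p, q)₁ = (1.5906, 2.3516).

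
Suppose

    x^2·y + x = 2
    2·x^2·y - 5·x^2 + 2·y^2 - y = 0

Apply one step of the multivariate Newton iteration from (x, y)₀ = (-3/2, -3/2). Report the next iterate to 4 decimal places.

At (-3/2, -3/2): F = (-6.8750, -12.0000).
Jacobian J = [[2·x·y + 1, x^2], [4·x·y - 10·x, 2·x^2 + 4·y - 1]].
At the point, J = [[5.5000, 2.2500], [24.0000, -2.5000]] (det J = -67.7500).
Solving J·Δ = −F gives Δ = (0.6522, 1.4613).
Then the next iterate is (x, y)₁ = (-0.8478, -0.0387).

(-0.8478, -0.0387)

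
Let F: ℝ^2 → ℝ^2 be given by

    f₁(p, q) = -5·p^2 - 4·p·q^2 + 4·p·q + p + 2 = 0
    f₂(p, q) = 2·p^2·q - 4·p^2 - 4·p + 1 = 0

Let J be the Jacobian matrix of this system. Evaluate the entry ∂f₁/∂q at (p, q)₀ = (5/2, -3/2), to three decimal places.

∂f₁/∂q = -8·p·q + 4·p.
At (5/2, -3/2) this is 40.000.

40.000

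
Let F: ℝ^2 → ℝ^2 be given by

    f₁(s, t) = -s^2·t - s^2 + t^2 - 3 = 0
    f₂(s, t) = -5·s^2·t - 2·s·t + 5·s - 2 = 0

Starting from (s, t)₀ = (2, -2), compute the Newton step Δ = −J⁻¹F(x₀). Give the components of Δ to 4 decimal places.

(-1.1081, 0.0709)

At (2, -2): F = (5.0000, 56.0000).
Jacobian J = [[-2·s·t - 2·s, -s^2 + 2·t], [-10·s·t - 2·t + 5, -5·s^2 - 2·s]].
At the point, J = [[4.0000, -8.0000], [49.0000, -24.0000]] (det J = 296.0000).
Solving J·Δ = −F gives Δ = (-1.1081, 0.0709).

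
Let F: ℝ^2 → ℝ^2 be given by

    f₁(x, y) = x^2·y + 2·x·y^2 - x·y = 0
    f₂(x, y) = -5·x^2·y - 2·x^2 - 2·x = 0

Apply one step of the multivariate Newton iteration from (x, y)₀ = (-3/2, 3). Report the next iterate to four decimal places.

(-0.9845, 2.1118)

At (-3/2, 3): F = (-15.7500, -35.2500).
Jacobian J = [[2·x·y + 2·y^2 - y, x^2 + 4·x·y - x], [-10·x·y - 4·x - 2, -5·x^2]].
At the point, J = [[6.0000, -14.2500], [49.0000, -11.2500]] (det J = 630.7500).
Solving J·Δ = −F gives Δ = (0.5155, -0.8882).
Then the next iterate is (x, y)₁ = (-0.9845, 2.1118).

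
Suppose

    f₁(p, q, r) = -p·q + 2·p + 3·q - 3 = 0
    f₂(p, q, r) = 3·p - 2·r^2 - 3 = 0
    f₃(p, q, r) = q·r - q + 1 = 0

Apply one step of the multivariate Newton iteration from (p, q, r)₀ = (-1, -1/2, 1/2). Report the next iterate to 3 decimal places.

At (-1, -1/2, 1/2): F = (-7.000, -6.500, 1.250).
Jacobian J = [[-q + 2, -p + 3, 0], [3, 0, -4·r], [0, r - 1, q]].
At the point, J = [[2.500, 4.000, 0.000], [3.000, 0.000, -2.000], [0.000, -0.500, -0.500]] (det J = 3.500).
Solving J·Δ = −F gives Δ = (4.571, -1.107, 3.607).
Then the next iterate is (p, q, r)₁ = (3.571, -1.607, 4.107).

(3.571, -1.607, 4.107)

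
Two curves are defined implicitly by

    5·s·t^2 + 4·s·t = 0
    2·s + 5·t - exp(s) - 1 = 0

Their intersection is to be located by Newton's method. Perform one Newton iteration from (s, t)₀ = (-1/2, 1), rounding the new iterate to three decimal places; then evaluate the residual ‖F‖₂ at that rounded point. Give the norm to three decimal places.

1.255

At (-1/2, 1): F = (-4.500, 2.39347).
Jacobian J = [[5·t^2 + 4·t, 10·s·t + 4·s], [-exp(s) + 2, 5]].
At the point, J = [[9.000, -7.000], [1.39347, 5.000]] (det J = 54.75429).
Solving J·Δ = −F gives Δ = (0.105, -0.508).
Then the next iterate is (s, t)₁ = (-0.395, 0.492).
Re-evaluating at (-0.395, 0.492): F = (-1.25544, -0.00368), so ‖F‖₂ = 1.255.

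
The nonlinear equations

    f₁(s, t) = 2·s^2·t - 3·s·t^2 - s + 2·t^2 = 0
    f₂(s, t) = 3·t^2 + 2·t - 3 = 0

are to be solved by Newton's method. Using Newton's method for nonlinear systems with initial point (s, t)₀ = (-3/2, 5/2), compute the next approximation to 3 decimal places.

At (-3/2, 5/2): F = (53.375, 20.750).
Jacobian J = [[4·s·t - 3·t^2 - 1, 2·s^2 - 6·s·t + 4·t], [0, 6·t + 2]].
At the point, J = [[-34.750, 37.000], [0.000, 17.000]] (det J = -590.750).
Solving J·Δ = −F gives Δ = (0.236, -1.221).
Then the next iterate is (s, t)₁ = (-1.264, 1.279).

(-1.264, 1.279)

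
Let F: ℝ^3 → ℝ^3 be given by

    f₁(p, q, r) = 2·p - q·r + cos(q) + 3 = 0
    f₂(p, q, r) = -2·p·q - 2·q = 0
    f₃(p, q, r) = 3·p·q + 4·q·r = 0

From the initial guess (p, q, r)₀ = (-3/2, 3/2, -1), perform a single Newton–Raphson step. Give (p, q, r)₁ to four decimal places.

(-1.0167, 1.4498, 0.6914)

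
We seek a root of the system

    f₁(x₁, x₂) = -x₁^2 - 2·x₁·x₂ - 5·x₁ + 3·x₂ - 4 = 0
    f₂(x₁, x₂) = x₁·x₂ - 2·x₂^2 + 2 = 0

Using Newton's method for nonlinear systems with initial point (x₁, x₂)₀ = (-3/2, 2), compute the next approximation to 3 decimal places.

(0.097, 1.389)

At (-3/2, 2): F = (13.250, -9.000).
Jacobian J = [[-2·x₁ - 2·x₂ - 5, -2·x₁ + 3], [x₂, x₁ - 4·x₂]].
At the point, J = [[-6.000, 6.000], [2.000, -9.500]] (det J = 45.000).
Solving J·Δ = −F gives Δ = (1.597, -0.611).
Then the next iterate is (x₁, x₂)₁ = (0.097, 1.389).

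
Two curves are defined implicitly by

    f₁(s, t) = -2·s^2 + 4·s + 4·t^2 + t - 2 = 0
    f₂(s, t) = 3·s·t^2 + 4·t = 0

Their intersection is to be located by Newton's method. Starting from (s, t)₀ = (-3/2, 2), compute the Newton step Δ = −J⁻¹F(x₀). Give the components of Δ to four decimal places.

(0.2703, -0.4826)

At (-3/2, 2): F = (5.5000, -10.0000).
Jacobian J = [[-4·s + 4, 8·t + 1], [3·t^2, 6·s·t + 4]].
At the point, J = [[10.0000, 17.0000], [12.0000, -14.0000]] (det J = -344.0000).
Solving J·Δ = −F gives Δ = (0.2703, -0.4826).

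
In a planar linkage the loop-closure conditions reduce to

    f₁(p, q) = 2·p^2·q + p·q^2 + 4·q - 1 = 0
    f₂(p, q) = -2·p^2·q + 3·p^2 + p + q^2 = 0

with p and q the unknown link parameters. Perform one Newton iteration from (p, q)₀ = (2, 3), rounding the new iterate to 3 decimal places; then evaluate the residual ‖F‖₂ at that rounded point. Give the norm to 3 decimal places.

17.551

At (2, 3): F = (53.000, -1.000).
Jacobian J = [[4·p·q + q^2, 2·p^2 + 2·p·q + 4], [-4·p·q + 6·p + 1, -2·p^2 + 2·q]].
At the point, J = [[33.000, 24.000], [-11.000, -2.000]] (det J = 198.000).
Solving J·Δ = −F gives Δ = (0.414, -2.778).
Then the next iterate is (p, q)₁ = (2.414, 0.222).
Re-evaluating at (2.414, 0.222): F = (2.59434, 17.35811), so ‖F‖₂ = 17.551.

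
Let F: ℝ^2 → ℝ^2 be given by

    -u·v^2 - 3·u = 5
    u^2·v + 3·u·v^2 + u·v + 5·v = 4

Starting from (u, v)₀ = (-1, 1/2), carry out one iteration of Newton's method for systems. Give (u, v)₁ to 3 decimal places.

At (-1, 1/2): F = (-1.750, -2.250).
Jacobian J = [[-v^2 - 3, -2·u·v], [2·u·v + 3·v^2 + v, u^2 + 6·u·v + u + 5]].
At the point, J = [[-3.250, 1.000], [0.250, 2.000]] (det J = -6.750).
Solving J·Δ = −F gives Δ = (-0.185, 1.148).
Then the next iterate is (u, v)₁ = (-1.185, 1.648).

(-1.185, 1.648)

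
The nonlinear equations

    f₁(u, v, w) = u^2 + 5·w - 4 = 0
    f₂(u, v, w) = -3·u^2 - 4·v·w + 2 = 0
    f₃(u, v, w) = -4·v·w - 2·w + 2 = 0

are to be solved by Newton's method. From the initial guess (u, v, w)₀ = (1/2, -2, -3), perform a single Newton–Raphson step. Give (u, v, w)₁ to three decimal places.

At (1/2, -2, -3): F = (-18.750, -22.750, -16.000).
Jacobian J = [[2·u, 0, 5], [-6·u, -4·w, -4·v], [0, -4·w, -4·v - 2]].
At the point, J = [[1.000, 0.000, 5.000], [-3.000, 12.000, 8.000], [0.000, 12.000, 6.000]] (det J = -204.000).
Solving J·Δ = −F gives Δ = (0.221, -0.520, 3.706).
Then the next iterate is (u, v, w)₁ = (0.721, -2.520, 0.706).

(0.721, -2.520, 0.706)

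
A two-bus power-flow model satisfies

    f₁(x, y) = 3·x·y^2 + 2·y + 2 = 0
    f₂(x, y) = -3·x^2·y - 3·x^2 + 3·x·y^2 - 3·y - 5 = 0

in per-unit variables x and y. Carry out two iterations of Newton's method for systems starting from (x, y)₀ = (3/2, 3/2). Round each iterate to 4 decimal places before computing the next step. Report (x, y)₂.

(-23.3025, 17.5688)

At (3/2, 3/2): F = (15.1250, -16.2500).
Jacobian J = [[3·y^2, 6·x·y + 2], [-6·x·y - 6·x + 3·y^2, -3·x^2 + 6·x·y - 3]].
At the point, J = [[6.7500, 15.5000], [-15.7500, 3.7500]] (det J = 269.4375).
Solving J·Δ = −F gives Δ = (-1.1453, -0.4770).
Then the next iterate is (x, y)₁ = (0.3547, 1.0230).
Round to (0.3547, 1.0230) and repeat: F = (5.159612, -7.718942), J = [[3.139587, 4.177149], [-1.165762, -1.200288]].
Δ = (-23.6572, 16.5458), so (x, y)₂ = (-23.3025, 17.5688).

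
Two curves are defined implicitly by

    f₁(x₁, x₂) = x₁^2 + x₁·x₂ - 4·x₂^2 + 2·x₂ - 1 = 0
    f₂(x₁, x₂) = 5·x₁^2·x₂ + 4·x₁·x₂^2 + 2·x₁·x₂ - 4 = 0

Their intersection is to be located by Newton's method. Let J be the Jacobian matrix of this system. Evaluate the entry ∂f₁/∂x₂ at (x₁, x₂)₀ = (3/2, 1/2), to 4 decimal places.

-0.5000

∂f₁/∂x₂ = x₁ - 8·x₂ + 2.
At (3/2, 1/2) this is -0.5000.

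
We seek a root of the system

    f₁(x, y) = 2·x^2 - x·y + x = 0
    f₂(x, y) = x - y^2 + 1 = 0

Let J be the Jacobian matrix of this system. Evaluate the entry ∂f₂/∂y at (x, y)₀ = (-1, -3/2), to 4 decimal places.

∂f₂/∂y = -2·y.
At (-1, -3/2) this is 3.0000.

3.0000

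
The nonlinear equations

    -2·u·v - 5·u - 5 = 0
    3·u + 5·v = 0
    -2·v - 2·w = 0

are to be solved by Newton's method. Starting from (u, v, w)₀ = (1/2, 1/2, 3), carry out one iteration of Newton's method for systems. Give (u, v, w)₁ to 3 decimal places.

(-0.833, 0.500, -0.500)

At (1/2, 1/2, 3): F = (-8.000, 4.000, -7.000).
Jacobian J = [[-2·v - 5, -2·u, 0], [3, 5, 0], [0, -2, -2]].
At the point, J = [[-6.000, -1.000, 0.000], [3.000, 5.000, 0.000], [0.000, -2.000, -2.000]] (det J = 54.000).
Solving J·Δ = −F gives Δ = (-1.333, 0.000, -3.500).
Then the next iterate is (u, v, w)₁ = (-0.833, 0.500, -0.500).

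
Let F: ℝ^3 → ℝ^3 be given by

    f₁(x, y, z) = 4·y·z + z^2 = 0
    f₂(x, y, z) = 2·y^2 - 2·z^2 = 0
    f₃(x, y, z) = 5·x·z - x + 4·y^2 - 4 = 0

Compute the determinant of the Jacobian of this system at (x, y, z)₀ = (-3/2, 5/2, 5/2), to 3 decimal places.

-2875.000

J = [[0, 4·z, 4·y + 2·z], [0, 4·y, -4·z], [5·z - 1, 8·y, 5·x]].
At the point, J = [[0.000, 10.000, 15.000], [0.000, 10.000, -10.000], [11.500, 20.000, -7.500]].
det J = -2875.000.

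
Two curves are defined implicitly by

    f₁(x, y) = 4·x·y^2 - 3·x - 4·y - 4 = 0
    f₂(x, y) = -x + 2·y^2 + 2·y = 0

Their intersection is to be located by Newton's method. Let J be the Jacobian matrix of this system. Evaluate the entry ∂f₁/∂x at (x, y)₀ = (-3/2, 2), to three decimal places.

∂f₁/∂x = 4·y^2 - 3.
At (-3/2, 2) this is 13.000.

13.000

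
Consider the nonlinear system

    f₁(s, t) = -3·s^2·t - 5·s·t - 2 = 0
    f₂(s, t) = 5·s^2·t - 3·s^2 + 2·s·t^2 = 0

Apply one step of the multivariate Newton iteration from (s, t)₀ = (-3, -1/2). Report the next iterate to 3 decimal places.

(2.787, -3.301)

At (-3, -1/2): F = (4.000, -51.000).
Jacobian J = [[-6·s·t - 5·t, -3·s^2 - 5·s], [10·s·t - 6·s + 2·t^2, 5·s^2 + 4·s·t]].
At the point, J = [[-6.500, -12.000], [33.500, 51.000]] (det J = 70.500).
Solving J·Δ = −F gives Δ = (5.787, -2.801).
Then the next iterate is (s, t)₁ = (2.787, -3.301).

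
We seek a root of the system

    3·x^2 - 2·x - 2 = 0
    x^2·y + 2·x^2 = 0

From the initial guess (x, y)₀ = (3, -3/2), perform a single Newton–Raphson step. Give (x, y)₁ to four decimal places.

(1.8125, -1.6042)

At (3, -3/2): F = (19.0000, 4.5000).
Jacobian J = [[6·x - 2, 0], [2·x·y + 4·x, x^2]].
At the point, J = [[16.0000, 0.0000], [3.0000, 9.0000]] (det J = 144.0000).
Solving J·Δ = −F gives Δ = (-1.1875, -0.1042).
Then the next iterate is (x, y)₁ = (1.8125, -1.6042).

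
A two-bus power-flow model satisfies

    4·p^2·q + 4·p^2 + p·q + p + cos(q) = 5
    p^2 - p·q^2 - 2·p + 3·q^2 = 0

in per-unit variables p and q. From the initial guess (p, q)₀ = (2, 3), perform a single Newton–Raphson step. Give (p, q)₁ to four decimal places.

At (2, 3): F = (66.010008, 9.0000).
Jacobian J = [[8·p·q + 8·p + q + 1, 4·p^2 + p - sin(q)], [2·p - q^2 - 2, -2·p·q + 6·q]].
At the point, J = [[68.0000, 17.858880], [-7.0000, 6.0000]] (det J = 533.012160).
Solving J·Δ = −F gives Δ = (-0.4415, -2.0151).
Then the next iterate is (p, q)₁ = (1.5585, 0.9849).

(1.5585, 0.9849)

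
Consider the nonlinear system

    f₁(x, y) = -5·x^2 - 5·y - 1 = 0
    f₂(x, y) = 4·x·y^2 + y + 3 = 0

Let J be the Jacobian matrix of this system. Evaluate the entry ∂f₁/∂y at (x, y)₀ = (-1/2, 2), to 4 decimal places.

∂f₁/∂y = -5.
At (-1/2, 2) this is -5.0000.

-5.0000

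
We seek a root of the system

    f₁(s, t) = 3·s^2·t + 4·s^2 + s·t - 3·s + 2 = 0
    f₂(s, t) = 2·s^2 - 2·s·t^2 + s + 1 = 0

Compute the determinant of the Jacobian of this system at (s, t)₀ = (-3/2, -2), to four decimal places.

J = [[6·s·t + 8·s + t - 3, 3·s^2 + s], [4·s - 2·t^2 + 1, -4·s·t]].
At the point, J = [[1.0000, 5.2500], [-13.0000, -12.0000]].
det J = 56.2500.

56.2500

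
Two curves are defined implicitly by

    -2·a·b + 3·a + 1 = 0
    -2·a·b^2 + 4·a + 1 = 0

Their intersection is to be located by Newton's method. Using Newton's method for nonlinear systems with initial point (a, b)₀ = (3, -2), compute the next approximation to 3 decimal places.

(-0.208, -2.076)

At (3, -2): F = (22.000, -11.000).
Jacobian J = [[-2·b + 3, -2·a], [-2·b^2 + 4, -4·a·b]].
At the point, J = [[7.000, -6.000], [-4.000, 24.000]] (det J = 144.000).
Solving J·Δ = −F gives Δ = (-3.208, -0.076).
Then the next iterate is (a, b)₁ = (-0.208, -2.076).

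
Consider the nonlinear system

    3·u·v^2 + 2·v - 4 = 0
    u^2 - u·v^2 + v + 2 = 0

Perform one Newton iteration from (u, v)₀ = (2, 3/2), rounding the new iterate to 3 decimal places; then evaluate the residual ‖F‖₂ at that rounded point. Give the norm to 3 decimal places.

3.072

At (2, 3/2): F = (12.500, 3.000).
Jacobian J = [[3·v^2, 6·u·v + 2], [2·u - v^2, -2·u·v + 1]].
At the point, J = [[6.750, 20.000], [1.750, -5.000]] (det J = -68.750).
Solving J·Δ = −F gives Δ = (-1.782, -0.024).
Then the next iterate is (u, v)₁ = (0.218, 1.476).
Re-evaluating at (0.218, 1.476): F = (0.37679, 3.04859), so ‖F‖₂ = 3.072.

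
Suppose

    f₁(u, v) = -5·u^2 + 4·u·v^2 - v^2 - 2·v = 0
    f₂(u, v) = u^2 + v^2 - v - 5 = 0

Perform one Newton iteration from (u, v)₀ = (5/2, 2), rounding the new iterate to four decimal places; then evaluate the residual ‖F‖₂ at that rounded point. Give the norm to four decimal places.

At (5/2, 2): F = (0.7500, 3.2500).
Jacobian J = [[-10·u + 4·v^2, 8·u·v - 2·v - 2], [2·u, 2·v - 1]].
At the point, J = [[-9.0000, 34.0000], [5.0000, 3.0000]] (det J = -197.0000).
Solving J·Δ = −F gives Δ = (-0.5495, -0.1675).
Then the next iterate is (u, v)₁ = (1.9505, 1.8325).
Re-evaluating at (1.9505, 1.8325): F = (0.154247, 0.330006), so ‖F‖₂ = 0.3643.

0.3643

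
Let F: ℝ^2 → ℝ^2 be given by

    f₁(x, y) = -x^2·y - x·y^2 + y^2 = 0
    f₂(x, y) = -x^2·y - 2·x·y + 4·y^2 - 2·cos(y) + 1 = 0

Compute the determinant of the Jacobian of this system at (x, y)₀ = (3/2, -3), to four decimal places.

-11.2500

J = [[-2·x·y - y^2, -x^2 - 2·x·y + 2·y], [-2·x·y - 2·y, -x^2 - 2·x + 8·y + 2·sin(y)]].
At the point, J = [[0.0000, 0.7500], [15.0000, -29.532240]].
det J = -11.2500.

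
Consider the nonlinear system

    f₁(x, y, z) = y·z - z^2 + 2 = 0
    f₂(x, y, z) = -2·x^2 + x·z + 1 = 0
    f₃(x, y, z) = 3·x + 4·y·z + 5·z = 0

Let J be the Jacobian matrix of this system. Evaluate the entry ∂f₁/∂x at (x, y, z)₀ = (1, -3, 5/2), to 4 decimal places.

∂f₁/∂x = 0.
At (1, -3, 5/2) this is 0.0000.

0.0000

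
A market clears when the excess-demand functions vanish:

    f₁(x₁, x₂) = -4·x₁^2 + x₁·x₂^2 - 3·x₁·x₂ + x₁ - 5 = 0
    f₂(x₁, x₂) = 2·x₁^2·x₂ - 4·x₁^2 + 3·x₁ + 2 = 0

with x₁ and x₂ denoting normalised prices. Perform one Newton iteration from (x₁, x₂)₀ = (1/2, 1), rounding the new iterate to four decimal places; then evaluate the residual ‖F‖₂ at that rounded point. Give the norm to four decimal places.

13.5680

At (1/2, 1): F = (-6.5000, 3.0000).
Jacobian J = [[-8·x₁ + x₂^2 - 3·x₂ + 1, 2·x₁·x₂ - 3·x₁], [4·x₁·x₂ - 8·x₁ + 3, 2·x₁^2]].
At the point, J = [[-5.0000, -0.5000], [1.0000, 0.5000]] (det J = -2.0000).
Solving J·Δ = −F gives Δ = (-0.8750, -4.2500).
Then the next iterate is (x₁, x₂)₁ = (-0.3750, -3.2500).
Re-evaluating at (-0.3750, -3.2500): F = (-13.554688, -0.601562), so ‖F‖₂ = 13.5680.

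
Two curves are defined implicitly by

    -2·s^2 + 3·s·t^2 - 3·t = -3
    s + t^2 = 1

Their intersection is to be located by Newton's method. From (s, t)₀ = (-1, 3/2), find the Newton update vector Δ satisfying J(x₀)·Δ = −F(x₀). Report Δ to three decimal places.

At (-1, 3/2): F = (-10.250, 0.250).
Jacobian J = [[-4·s + 3·t^2, 6·s·t - 3], [1, 2·t]].
At the point, J = [[10.750, -12.000], [1.000, 3.000]] (det J = 44.250).
Solving J·Δ = −F gives Δ = (0.627, -0.292).

(0.627, -0.292)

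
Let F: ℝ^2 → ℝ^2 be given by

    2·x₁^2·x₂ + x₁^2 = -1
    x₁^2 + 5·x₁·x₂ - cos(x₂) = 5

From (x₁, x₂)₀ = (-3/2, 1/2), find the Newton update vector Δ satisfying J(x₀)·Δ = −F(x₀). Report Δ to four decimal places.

(0.1220, -1.0595)

At (-3/2, 1/2): F = (5.5000, -7.377583).
Jacobian J = [[4·x₁·x₂ + 2·x₁, 2·x₁^2], [2·x₁ + 5·x₂, 5·x₁ + sin(x₂)]].
At the point, J = [[-6.0000, 4.5000], [-0.5000, -7.020574]] (det J = 44.373447).
Solving J·Δ = −F gives Δ = (0.1220, -1.0595).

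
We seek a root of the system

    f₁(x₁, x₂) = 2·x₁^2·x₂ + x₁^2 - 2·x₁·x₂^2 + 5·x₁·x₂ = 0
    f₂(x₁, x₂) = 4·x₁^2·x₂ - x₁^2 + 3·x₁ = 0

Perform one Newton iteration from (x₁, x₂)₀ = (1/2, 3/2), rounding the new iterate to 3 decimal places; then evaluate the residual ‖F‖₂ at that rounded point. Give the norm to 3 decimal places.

At (1/2, 3/2): F = (2.500, 2.750).
Jacobian J = [[4·x₁·x₂ + 2·x₁ - 2·x₂^2 + 5·x₂, 2·x₁^2 - 4·x₁·x₂ + 5·x₁], [8·x₁·x₂ - 2·x₁ + 3, 4·x₁^2]].
At the point, J = [[7.000, 0.000], [8.000, 1.000]] (det J = 7.000).
Solving J·Δ = −F gives Δ = (-0.357, 0.107).
Then the next iterate is (x₁, x₂)₁ = (0.143, 1.607).
Re-evaluating at (0.143, 1.607): F = (0.49660, 0.54000), so ‖F‖₂ = 0.734.

0.734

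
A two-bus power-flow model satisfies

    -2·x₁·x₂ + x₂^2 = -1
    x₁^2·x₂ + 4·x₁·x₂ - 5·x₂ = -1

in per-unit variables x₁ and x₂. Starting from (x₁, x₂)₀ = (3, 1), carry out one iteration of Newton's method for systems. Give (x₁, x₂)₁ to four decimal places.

(2.5000, 0.2500)

At (3, 1): F = (-4.0000, 17.0000).
Jacobian J = [[-2·x₂, -2·x₁ + 2·x₂], [2·x₁·x₂ + 4·x₂, x₁^2 + 4·x₁ - 5]].
At the point, J = [[-2.0000, -4.0000], [10.0000, 16.0000]] (det J = 8.0000).
Solving J·Δ = −F gives Δ = (-0.5000, -0.7500).
Then the next iterate is (x₁, x₂)₁ = (2.5000, 0.2500).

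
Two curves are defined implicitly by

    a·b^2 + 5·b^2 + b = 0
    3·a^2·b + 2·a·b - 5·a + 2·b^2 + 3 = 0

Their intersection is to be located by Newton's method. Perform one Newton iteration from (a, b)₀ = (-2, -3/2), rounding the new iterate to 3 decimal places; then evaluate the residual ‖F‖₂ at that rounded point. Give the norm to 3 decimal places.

At (-2, -3/2): F = (5.250, 5.500).
Jacobian J = [[b^2, 2·a·b + 10·b + 1], [6·a·b + 2·b - 5, 3·a^2 + 2·a + 4·b]].
At the point, J = [[2.250, -8.000], [10.000, 2.000]] (det J = 84.500).
Solving J·Δ = −F gives Δ = (-0.645, 0.475).
Then the next iterate is (a, b)₁ = (-2.645, -1.025).
Re-evaluating at (-2.645, -1.025): F = (1.44922, 2.23572), so ‖F‖₂ = 2.664.

2.664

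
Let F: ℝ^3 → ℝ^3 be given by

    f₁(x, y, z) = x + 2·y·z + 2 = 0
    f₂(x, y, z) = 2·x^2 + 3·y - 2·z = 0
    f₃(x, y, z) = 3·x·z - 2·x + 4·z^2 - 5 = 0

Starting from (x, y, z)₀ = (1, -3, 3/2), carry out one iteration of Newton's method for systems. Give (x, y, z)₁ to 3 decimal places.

(3.457, -3.505, 0.657)

At (1, -3, 3/2): F = (-6.000, -10.000, 6.500).
Jacobian J = [[1, 2·z, 2·y], [4·x, 3, -2], [3·z - 2, 0, 3·x + 8·z]].
At the point, J = [[1.000, 3.000, -6.000], [4.000, 3.000, -2.000], [2.500, 0.000, 15.000]] (det J = -105.000).
Solving J·Δ = −F gives Δ = (2.457, -0.505, -0.843).
Then the next iterate is (x, y, z)₁ = (3.457, -3.505, 0.657).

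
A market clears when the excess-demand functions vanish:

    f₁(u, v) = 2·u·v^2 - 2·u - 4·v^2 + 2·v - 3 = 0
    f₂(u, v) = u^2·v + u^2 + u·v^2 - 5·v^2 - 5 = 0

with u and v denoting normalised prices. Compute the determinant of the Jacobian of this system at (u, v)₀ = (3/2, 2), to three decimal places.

-44.500

J = [[2·v^2 - 2, 4·u·v - 8·v + 2], [2·u·v + 2·u + v^2, u^2 + 2·u·v - 10·v]].
At the point, J = [[6.000, -2.000], [13.000, -11.750]].
det J = -44.500.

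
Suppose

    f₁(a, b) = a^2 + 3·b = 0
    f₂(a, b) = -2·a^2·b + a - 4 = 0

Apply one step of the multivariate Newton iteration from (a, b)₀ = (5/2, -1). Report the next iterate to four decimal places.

(1.7291, -0.7984)

At (5/2, -1): F = (3.2500, 11.0000).
Jacobian J = [[2·a, 3], [-4·a·b + 1, -2·a^2]].
At the point, J = [[5.0000, 3.0000], [11.0000, -12.5000]] (det J = -95.5000).
Solving J·Δ = −F gives Δ = (-0.7709, 0.2016).
Then the next iterate is (a, b)₁ = (1.7291, -0.7984).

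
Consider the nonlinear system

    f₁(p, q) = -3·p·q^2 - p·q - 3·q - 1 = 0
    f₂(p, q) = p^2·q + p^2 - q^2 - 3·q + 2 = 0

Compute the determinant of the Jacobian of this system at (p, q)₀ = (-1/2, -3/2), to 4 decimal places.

2.1875

J = [[-3·q^2 - q, -6·p·q - p - 3], [2·p·q + 2·p, p^2 - 2·q - 3]].
At the point, J = [[-5.2500, -7.0000], [0.5000, 0.2500]].
det J = 2.1875.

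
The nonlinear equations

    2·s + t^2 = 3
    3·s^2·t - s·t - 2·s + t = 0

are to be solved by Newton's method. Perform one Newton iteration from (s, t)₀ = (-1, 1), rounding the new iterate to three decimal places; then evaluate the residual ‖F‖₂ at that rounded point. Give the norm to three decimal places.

1.369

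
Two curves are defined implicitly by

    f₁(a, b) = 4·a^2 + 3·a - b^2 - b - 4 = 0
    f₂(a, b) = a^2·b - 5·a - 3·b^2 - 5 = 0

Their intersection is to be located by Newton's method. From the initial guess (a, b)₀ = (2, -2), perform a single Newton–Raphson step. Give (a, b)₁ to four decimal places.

(0.9475, -0.6676)

At (2, -2): F = (16.0000, -35.0000).
Jacobian J = [[8·a + 3, -2·b - 1], [2·a·b - 5, a^2 - 6·b]].
At the point, J = [[19.0000, 3.0000], [-13.0000, 16.0000]] (det J = 343.0000).
Solving J·Δ = −F gives Δ = (-1.0525, 1.3324).
Then the next iterate is (a, b)₁ = (0.9475, -0.6676).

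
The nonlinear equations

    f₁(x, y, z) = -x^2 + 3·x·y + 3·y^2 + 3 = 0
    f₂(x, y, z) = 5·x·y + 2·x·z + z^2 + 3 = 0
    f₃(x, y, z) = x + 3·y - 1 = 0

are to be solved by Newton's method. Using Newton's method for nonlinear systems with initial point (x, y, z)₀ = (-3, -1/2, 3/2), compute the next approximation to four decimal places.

(-0.3235, 0.4412, -1.5098)

At (-3, -1/2, 3/2): F = (-0.7500, 3.7500, -5.5000).
Jacobian J = [[-2·x + 3·y, 3·x + 6·y, 0], [5·y + 2·z, 5·x, 2·x + 2·z], [1, 3, 0]].
At the point, J = [[4.5000, -12.0000, 0.0000], [0.5000, -15.0000, -3.0000], [1.0000, 3.0000, 0.0000]] (det J = 76.5000).
Solving J·Δ = −F gives Δ = (2.6765, 0.9412, -3.0098).
Then the next iterate is (x, y, z)₁ = (-0.3235, 0.4412, -1.5098).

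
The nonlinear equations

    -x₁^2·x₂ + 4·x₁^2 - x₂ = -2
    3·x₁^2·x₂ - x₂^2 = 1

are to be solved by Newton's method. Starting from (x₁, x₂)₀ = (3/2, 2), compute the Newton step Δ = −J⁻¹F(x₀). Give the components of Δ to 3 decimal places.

(-0.533, 0.400)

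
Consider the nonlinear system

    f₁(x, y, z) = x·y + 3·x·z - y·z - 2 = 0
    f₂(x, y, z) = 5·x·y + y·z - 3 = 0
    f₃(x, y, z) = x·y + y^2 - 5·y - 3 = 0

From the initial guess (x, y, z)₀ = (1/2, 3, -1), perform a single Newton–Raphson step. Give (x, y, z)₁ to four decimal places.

(-3.8333, 16.6667, 13.3333)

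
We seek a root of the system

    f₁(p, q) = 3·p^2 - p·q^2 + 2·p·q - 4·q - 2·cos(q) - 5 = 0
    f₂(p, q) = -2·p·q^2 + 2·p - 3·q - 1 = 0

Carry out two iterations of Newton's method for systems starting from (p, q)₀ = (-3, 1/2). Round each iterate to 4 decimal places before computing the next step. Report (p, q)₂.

(-2.2697, 2.0388)

At (-3, 1/2): F = (15.994835, -7.0000).
Jacobian J = [[6·p - q^2 + 2·q, -2·p·q + 2·p + 2·sin(q) - 4], [-2·q^2 + 2, -4·p·q - 3]].
At the point, J = [[-17.2500, -6.041149], [1.5000, 3.0000]] (det J = -42.688277).
Solving J·Δ = −F gives Δ = (0.1334, 2.2666).
Then the next iterate is (p, q)₁ = (-2.8666, 2.7666).
Round to (-2.8666, 2.7666) and repeat: F = (16.526509, 28.849346), J = [[-19.320476, 6.860803], [-13.308151, 28.722942]].
Δ = (0.5969, -0.7278), so (p, q)₂ = (-2.2697, 2.0388).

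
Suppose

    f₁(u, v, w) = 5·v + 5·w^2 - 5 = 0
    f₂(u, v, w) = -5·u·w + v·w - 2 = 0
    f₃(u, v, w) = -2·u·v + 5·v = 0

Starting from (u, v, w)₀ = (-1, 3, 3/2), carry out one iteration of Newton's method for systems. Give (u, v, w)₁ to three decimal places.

At (-1, 3, 3/2): F = (21.250, 10.000, 21.000).
Jacobian J = [[0, 5, 10·w], [-5·w, w, -5·u + v], [-2·v, -2·u + 5, 0]].
At the point, J = [[0.000, 5.000, 15.000], [-7.500, 1.500, 8.000], [-6.000, 7.000, 0.000]] (det J = -892.500).
Solving J·Δ = −F gives Δ = (0.255, -2.782, -0.489).
Then the next iterate is (u, v, w)₁ = (-0.745, 0.218, 1.011).

(-0.745, 0.218, 1.011)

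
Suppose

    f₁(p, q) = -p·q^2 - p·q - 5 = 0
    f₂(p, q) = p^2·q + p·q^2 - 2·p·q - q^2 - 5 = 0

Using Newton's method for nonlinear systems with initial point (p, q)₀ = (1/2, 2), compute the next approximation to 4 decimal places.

(0.4651, -1.1163)

At (1/2, 2): F = (-8.0000, -8.5000).
Jacobian J = [[-q^2 - q, -2·p·q - p], [2·p·q + q^2 - 2·q, p^2 + 2·p·q - 2·p - 2·q]].
At the point, J = [[-6.0000, -2.5000], [2.0000, -2.7500]] (det J = 21.5000).
Solving J·Δ = −F gives Δ = (-0.0349, -3.1163).
Then the next iterate is (p, q)₁ = (0.4651, -1.1163).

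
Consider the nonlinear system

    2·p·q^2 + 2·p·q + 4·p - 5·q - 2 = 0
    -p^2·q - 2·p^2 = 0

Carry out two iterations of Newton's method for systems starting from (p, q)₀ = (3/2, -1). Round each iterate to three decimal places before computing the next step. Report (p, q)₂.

(0.152, -0.291)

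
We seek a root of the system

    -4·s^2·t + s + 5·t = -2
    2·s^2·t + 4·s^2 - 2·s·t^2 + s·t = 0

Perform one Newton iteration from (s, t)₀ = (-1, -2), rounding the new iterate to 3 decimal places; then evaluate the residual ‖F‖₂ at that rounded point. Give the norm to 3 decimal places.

3.966

At (-1, -2): F = (-1.000, 10.000).
Jacobian J = [[-8·s·t + 1, -4·s^2 + 5], [4·s·t + 8·s - 2·t^2 + t, 2·s^2 - 4·s·t + s]].
At the point, J = [[-15.000, 1.000], [-10.000, -7.000]] (det J = 115.000).
Solving J·Δ = −F gives Δ = (0.026, 1.391).
Then the next iterate is (s, t)₁ = (-0.974, -0.609).
Re-evaluating at (-0.974, -0.609): F = (0.29197, 3.95486), so ‖F‖₂ = 3.966.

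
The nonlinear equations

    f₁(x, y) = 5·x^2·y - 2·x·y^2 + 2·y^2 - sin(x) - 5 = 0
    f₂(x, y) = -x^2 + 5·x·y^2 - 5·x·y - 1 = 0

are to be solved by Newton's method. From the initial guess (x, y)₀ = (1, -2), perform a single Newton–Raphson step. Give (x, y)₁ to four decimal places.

(0.5536, -1.3800)

At (1, -2): F = (-15.841471, 28.0000).
Jacobian J = [[10·x·y - 2·y^2 - cos(x), 5·x^2 - 4·x·y + 4·y], [-2·x + 5·y^2 - 5·y, 10·x·y - 5·x]].
At the point, J = [[-28.540302, 5.0000], [28.0000, -25.0000]] (det J = 573.507558).
Solving J·Δ = −F gives Δ = (-0.4464, 0.6200).
Then the next iterate is (x, y)₁ = (0.5536, -1.3800).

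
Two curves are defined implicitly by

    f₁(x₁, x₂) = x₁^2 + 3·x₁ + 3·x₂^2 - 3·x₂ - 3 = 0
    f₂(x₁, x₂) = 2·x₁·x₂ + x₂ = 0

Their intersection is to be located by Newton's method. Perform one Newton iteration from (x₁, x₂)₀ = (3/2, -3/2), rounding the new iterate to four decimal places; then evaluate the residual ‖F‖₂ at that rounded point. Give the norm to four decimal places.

3.0778

At (3/2, -3/2): F = (15.0000, -6.0000).
Jacobian J = [[2·x₁ + 3, 6·x₂ - 3], [2·x₂, 2·x₁ + 1]].
At the point, J = [[6.0000, -12.0000], [-3.0000, 4.0000]] (det J = -12.0000).
Solving J·Δ = −F gives Δ = (-1.0000, 0.7500).
Then the next iterate is (x₁, x₂)₁ = (0.5000, -0.7500).
Re-evaluating at (0.5000, -0.7500): F = (2.6875, -1.5000), so ‖F‖₂ = 3.0778.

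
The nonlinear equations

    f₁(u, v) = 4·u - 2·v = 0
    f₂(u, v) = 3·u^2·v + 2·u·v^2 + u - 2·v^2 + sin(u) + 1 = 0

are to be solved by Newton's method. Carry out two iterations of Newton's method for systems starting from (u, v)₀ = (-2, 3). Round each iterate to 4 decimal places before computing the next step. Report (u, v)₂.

At (-2, 3): F = (-14.0000, -19.909297).
Jacobian J = [[4, -2], [6·u·v + 2·v^2 + cos(u) + 1, 3·u^2 + 4·u·v - 4·v]].
At the point, J = [[4.0000, -2.0000], [-17.416147, -24.0000]] (det J = -130.832294).
Solving J·Δ = −F gives Δ = (2.2638, -2.4724).
Then the next iterate is (u, v)₁ = (0.2638, 0.5276).
Round to (0.2638, 0.5276) and repeat: F = (0.0000, 1.224839), J = [[4.0000, -2.0000], [3.357215, -1.344905]].
Δ = (-1.8352, -3.6705), so (u, v)₂ = (-1.5714, -3.1429).

(-1.5714, -3.1429)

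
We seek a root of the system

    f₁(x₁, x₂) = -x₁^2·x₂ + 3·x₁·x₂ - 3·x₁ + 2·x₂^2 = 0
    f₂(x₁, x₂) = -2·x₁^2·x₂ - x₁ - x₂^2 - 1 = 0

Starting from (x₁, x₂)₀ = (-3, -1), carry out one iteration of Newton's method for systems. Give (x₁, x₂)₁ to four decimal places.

At (-3, -1): F = (29.0000, 19.0000).
Jacobian J = [[-2·x₁·x₂ + 3·x₂ - 3, -x₁^2 + 3·x₁ + 4·x₂], [-4·x₁·x₂ - 1, -2·x₁^2 - 2·x₂]].
At the point, J = [[-12.0000, -22.0000], [-13.0000, -16.0000]] (det J = -94.0000).
Solving J·Δ = −F gives Δ = (-0.4894, 1.5851).
Then the next iterate is (x₁, x₂)₁ = (-3.4894, 0.5851).

(-3.4894, 0.5851)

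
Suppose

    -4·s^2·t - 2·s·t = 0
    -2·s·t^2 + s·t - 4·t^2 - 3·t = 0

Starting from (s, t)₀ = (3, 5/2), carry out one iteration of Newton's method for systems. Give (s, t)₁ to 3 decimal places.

At (3, 5/2): F = (-105.000, -62.500).
Jacobian J = [[-8·s·t - 2·t, -4·s^2 - 2·s], [-2·t^2 + t, -4·s·t + s - 8·t - 3]].
At the point, J = [[-65.000, -42.000], [-10.000, -50.000]] (det J = 2830.000).
Solving J·Δ = −F gives Δ = (-0.928, -1.064).
Then the next iterate is (s, t)₁ = (2.072, 1.436).

(2.072, 1.436)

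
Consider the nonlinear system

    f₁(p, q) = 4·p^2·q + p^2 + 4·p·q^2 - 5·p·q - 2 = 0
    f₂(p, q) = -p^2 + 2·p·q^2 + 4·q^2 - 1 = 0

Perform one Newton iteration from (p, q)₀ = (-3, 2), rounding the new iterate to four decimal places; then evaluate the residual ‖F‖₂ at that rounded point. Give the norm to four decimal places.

14.9038

At (-3, 2): F = (61.0000, -18.0000).
Jacobian J = [[8·p·q + 2·p + 4·q^2 - 5·q, 4·p^2 + 8·p·q - 5·p], [-2·p + 2·q^2, 4·p·q + 8·q]].
At the point, J = [[-48.0000, 3.0000], [14.0000, -8.0000]] (det J = 342.0000).
Solving J·Δ = −F gives Δ = (1.2690, -0.0292).
Then the next iterate is (p, q)₁ = (-1.7310, 1.9708).
Re-evaluating at (-1.7310, 1.9708): F = (14.781368, -1.906741), so ‖F‖₂ = 14.9038.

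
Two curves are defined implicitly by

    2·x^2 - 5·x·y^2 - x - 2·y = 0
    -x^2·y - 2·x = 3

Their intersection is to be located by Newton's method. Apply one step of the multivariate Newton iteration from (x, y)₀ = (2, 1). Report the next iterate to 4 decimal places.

At (2, 1): F = (-6.0000, -11.0000).
Jacobian J = [[4·x - 5·y^2 - 1, -10·x·y - 2], [-2·x·y - 2, -x^2]].
At the point, J = [[2.0000, -22.0000], [-6.0000, -4.0000]] (det J = -140.0000).
Solving J·Δ = −F gives Δ = (-1.5571, -0.4143).
Then the next iterate is (x, y)₁ = (0.4429, 0.5857).

(0.4429, 0.5857)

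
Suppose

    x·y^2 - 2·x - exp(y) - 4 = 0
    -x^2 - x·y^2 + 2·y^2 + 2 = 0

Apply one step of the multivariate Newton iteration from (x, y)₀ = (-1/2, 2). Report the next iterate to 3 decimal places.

(-2.161, 0.327)

At (-1/2, 2): F = (-12.38906, 11.750).
Jacobian J = [[y^2 - 2, 2·x·y - exp(y)], [-2·x - y^2, -2·x·y + 4·y]].
At the point, J = [[2.000, -9.38906], [-3.000, 10.000]] (det J = -8.16717).
Solving J·Δ = −F gives Δ = (-1.661, -1.673).
Then the next iterate is (x, y)₁ = (-2.161, 0.327).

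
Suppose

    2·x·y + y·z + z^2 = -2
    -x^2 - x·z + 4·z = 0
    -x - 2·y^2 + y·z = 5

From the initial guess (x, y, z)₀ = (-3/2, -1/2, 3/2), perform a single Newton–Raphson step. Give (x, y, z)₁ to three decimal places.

At (-3/2, -1/2, 3/2): F = (5.000, 6.000, -4.750).
Jacobian J = [[2·y, 2·x + z, y + 2·z], [-2·x - z, 0, -x + 4], [-1, -4·y + z, y]].
At the point, J = [[-1.000, -1.500, 2.500], [1.500, 0.000, 5.500], [-1.000, 3.500, -0.500]] (det J = 39.500).
Solving J·Δ = −F gives Δ = (0.229, 1.258, -1.153).
Then the next iterate is (x, y, z)₁ = (-1.271, 0.758, 0.347).

(-1.271, 0.758, 0.347)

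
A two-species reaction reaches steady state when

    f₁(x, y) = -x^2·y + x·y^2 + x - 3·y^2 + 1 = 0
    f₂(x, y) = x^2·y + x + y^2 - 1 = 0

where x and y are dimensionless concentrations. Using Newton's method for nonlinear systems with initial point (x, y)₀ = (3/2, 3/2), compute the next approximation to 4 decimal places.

(0.8773, 0.9857)

At (3/2, 3/2): F = (-4.2500, 6.1250).
Jacobian J = [[-2·x·y + y^2 + 1, -x^2 + 2·x·y - 6·y], [2·x·y + 1, x^2 + 2·y]].
At the point, J = [[-1.2500, -6.7500], [5.5000, 5.2500]] (det J = 30.5625).
Solving J·Δ = −F gives Δ = (-0.6227, -0.5143).
Then the next iterate is (x, y)₁ = (0.8773, 0.9857).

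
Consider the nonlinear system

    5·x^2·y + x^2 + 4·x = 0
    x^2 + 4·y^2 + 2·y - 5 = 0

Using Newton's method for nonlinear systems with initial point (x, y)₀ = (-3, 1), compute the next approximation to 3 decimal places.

At (-3, 1): F = (42.000, 10.000).
Jacobian J = [[10·x·y + 2·x + 4, 5·x^2], [2·x, 8·y + 2]].
At the point, J = [[-32.000, 45.000], [-6.000, 10.000]] (det J = -50.000).
Solving J·Δ = −F gives Δ = (-0.600, -1.360).
Then the next iterate is (x, y)₁ = (-3.600, -0.360).

(-3.600, -0.360)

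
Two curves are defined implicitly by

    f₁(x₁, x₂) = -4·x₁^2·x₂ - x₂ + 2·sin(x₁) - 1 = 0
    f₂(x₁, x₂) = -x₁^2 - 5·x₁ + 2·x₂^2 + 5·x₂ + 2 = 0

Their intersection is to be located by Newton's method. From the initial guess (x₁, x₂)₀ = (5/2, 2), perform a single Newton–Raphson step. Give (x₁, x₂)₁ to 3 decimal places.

At (5/2, 2): F = (-51.80306, 1.250).
Jacobian J = [[-8·x₁·x₂ + 2·cos(x₁), -4·x₁^2 - 1], [-2·x₁ - 5, 4·x₂ + 5]].
At the point, J = [[-41.60229, -26.000], [-10.000, 13.000]] (det J = -800.82973).
Solving J·Δ = −F gives Δ = (-0.800, -0.712).
Then the next iterate is (x₁, x₂)₁ = (1.700, 1.288).

(1.700, 1.288)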